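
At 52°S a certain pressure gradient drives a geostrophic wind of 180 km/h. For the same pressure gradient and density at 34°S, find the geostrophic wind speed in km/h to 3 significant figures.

With the same pressure gradient and density, V_g ∝ 1/f ∝ 1/sin φ.
V₂ = V₁ · sin φ₁ / sin φ₂ = 180 × sin 52° / sin 34°
V₂ = 180 × 0.7880/0.5592 = 254 km/h

254 km/h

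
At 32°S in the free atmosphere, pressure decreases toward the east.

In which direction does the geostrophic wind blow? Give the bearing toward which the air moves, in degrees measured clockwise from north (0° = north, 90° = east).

The pressure-gradient force points toward the east (bearing 090°).
Geostrophic balance: in the Southern Hemisphere the Coriolis force deflects motion to the left, so the geostrophic wind blows 90° to the left of the pressure-gradient force (low pressure on the right).
Rotating 090° by 90° counterclockwise gives 000° — the wind blows toward the north.

000°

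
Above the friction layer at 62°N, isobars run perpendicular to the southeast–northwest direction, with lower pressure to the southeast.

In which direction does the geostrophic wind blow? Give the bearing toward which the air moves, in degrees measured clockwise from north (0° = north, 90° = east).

The pressure-gradient force points toward the southeast (bearing 135°).
Geostrophic balance: in the Northern Hemisphere the Coriolis force deflects motion to the right, so the geostrophic wind blows 90° to the right of the pressure-gradient force (low pressure on the left).
Rotating 135° by 90° clockwise gives 225° — the wind blows toward the southwest.

225°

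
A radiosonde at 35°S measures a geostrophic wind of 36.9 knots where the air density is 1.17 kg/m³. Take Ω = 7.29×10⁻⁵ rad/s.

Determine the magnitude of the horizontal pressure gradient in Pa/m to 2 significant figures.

Coriolis parameter at 35°S:
f = 2Ω sin φ = 2 × 7.29×10⁻⁵ × sin 35° = 8.36×10⁻⁵ s⁻¹
Wind speed in SI: 36.9 knots = 19.0 m/s
Geostrophic balance rearranged: |∂P/∂n| = f ρ V_g
|∂P/∂n| = 8.36×10⁻⁵ × 1.17 × 19.0 = 1.86×10⁻³ Pa/m

1.9×10⁻³ Pa/m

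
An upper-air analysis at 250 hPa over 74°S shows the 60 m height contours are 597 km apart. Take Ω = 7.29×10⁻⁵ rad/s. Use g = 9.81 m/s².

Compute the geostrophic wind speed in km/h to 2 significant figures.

25 km/h

Coriolis parameter at 74°S:
f = 2Ω sin φ = 2 × 7.29×10⁻⁵ × sin 74° = 1.40×10⁻⁴ s⁻¹
Height gradient: |∂Z/∂n| = 60 m / 597000 m = 1.01×10⁻⁴
On a pressure surface, geostrophic balance gives V_g = (g/f)|∂Z/∂n|:
V_g = 9.81 × 1.01×10⁻⁴ / 1.40×10⁻⁴ = 7.03 m/s
Converting: 7.03 m/s × 3.6 = 25 km/h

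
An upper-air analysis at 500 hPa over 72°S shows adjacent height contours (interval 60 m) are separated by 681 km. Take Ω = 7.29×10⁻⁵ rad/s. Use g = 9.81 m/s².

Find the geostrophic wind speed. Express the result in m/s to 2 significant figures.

Coriolis parameter at 72°S:
f = 2Ω sin φ = 2 × 7.29×10⁻⁵ × sin 72° = 1.39×10⁻⁴ s⁻¹
Height gradient: |∂Z/∂n| = 60 m / 681000 m = 8.81×10⁻⁵
On a pressure surface, geostrophic balance gives V_g = (g/f)|∂Z/∂n|:
V_g = 9.81 × 8.81×10⁻⁵ / 1.39×10⁻⁴ = 6.23 m/s

6.2 m/s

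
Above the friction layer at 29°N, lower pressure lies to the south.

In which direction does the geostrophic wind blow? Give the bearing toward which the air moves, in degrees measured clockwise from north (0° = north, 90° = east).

The pressure-gradient force points toward the south (bearing 180°).
Geostrophic balance: in the Northern Hemisphere the Coriolis force deflects motion to the right, so the geostrophic wind blows 90° to the right of the pressure-gradient force (low pressure on the left).
Rotating 180° by 90° clockwise gives 270° — the wind blows toward the west.

270°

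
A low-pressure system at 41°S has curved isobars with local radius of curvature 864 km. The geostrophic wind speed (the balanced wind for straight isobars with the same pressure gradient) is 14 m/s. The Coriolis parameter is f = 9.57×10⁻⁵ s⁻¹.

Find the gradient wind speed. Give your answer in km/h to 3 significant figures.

43.9 km/h

Around a low, centrifugal force acts outward with Coriolis, so pressure-gradient force balances both:
(1/ρ)|∂P/∂n| = fV + V²/R  →  V² + fR·V − fR·V_g = 0
With fR = 9.57×10⁻⁵ × 864×10³ m = 82.7 m/s:
V = [−fR + √((fR)² + 4 fR V_g)]/2 = [−82.7 + √(82.7² + 4×82.7×14)]/2 = 12.2 m/s
Subgeostrophic (V < V_g = 14 m/s), as expected around a low.
Converting: 12.2 m/s × 3.6 = 43.9 km/h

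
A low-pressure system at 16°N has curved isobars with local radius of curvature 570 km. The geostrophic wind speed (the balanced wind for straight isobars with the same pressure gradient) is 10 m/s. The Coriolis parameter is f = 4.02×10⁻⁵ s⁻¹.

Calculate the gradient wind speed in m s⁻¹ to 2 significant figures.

Around a low, centrifugal force acts outward with Coriolis, so pressure-gradient force balances both:
(1/ρ)|∂P/∂n| = fV + V²/R  →  V² + fR·V − fR·V_g = 0
With fR = 4.02×10⁻⁵ × 570×10³ m = 22.9 m/s:
V = [−fR + √((fR)² + 4 fR V_g)]/2 = [−22.9 + √(22.9² + 4×22.9×10)]/2 = 7.53 m/s
Subgeostrophic (V < V_g = 10 m/s), as expected around a low.

7.5 m s⁻¹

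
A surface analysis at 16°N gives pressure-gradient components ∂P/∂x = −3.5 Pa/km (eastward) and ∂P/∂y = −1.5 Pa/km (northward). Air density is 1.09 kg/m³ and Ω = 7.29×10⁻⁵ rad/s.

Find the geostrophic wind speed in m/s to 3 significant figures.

Coriolis parameter at 16°N:
f = 2Ω sin φ = 2 × 7.29×10⁻⁵ × sin 16° = 4.02×10⁻⁵ s⁻¹
Component geostrophic relations (x east, y north):
u_g = −(1/(fρ)) ∂P/∂y,  v_g = (1/(fρ)) ∂P/∂x
u_g = −(−1.5×10⁻³)/(4.02×10⁻⁵ × 1.09) = 34.2 m/s;  v_g = (−3.5×10⁻³)/(4.02×10⁻⁵ × 1.09) = −79.9 m/s
|V_g| = √(u_g² + v_g²) = 86.9 m/s

86.9 m/s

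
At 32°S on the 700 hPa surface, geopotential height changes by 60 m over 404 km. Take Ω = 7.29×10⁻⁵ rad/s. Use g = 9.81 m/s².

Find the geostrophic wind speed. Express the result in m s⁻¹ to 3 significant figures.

18.9 m s⁻¹

Coriolis parameter at 32°S:
f = 2Ω sin φ = 2 × 7.29×10⁻⁵ × sin 32° = 7.73×10⁻⁵ s⁻¹
Height gradient: |∂Z/∂n| = 60 m / 404000 m = 1.49×10⁻⁴
On a pressure surface, geostrophic balance gives V_g = (g/f)|∂Z/∂n|:
V_g = 9.81 × 1.49×10⁻⁴ / 7.73×10⁻⁵ = 18.9 m/s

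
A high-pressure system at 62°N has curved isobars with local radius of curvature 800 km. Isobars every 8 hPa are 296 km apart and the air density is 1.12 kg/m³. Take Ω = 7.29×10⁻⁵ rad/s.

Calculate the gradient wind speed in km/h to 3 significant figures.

88.7 km/h

Coriolis parameter at 62°N:
f = 2Ω sin φ = 2 × 7.29×10⁻⁵ × sin 62° = 1.29×10⁻⁴ s⁻¹
Pressure gradient: |∂P/∂n| = 800 Pa / 296000 m = 2.70×10⁻³ Pa/m
Geostrophic speed: V_g = |∂P/∂n|/(fρ) = 2.70×10⁻³/(1.29×10⁻⁴ × 1.12) = 18.7 m/s
Around a high, pressure-gradient force acts outward with centrifugal, so Coriolis balances both:
fV = (1/ρ)|∂P/∂n| + V²/R  →  V² − fR·V + fR·V_g = 0
With fR = 1.29×10⁻⁴ × 800×10³ m = 103 m/s:
V = [fR − √((fR)² − 4 fR V_g)]/2 = [103 − √(103² − 4×103×18.7)]/2 = 24.6 m/s
Supergeostrophic (V > V_g = 18.7 m/s), as expected around a high.
Converting: 24.6 m/s × 3.6 = 88.7 km/h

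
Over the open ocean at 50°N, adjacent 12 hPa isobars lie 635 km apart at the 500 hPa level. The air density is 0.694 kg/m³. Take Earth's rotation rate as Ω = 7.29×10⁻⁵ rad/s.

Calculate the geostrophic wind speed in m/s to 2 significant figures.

Coriolis parameter at 50°N:
f = 2Ω sin φ = 2 × 7.29×10⁻⁵ × sin 50° = 1.12×10⁻⁴ s⁻¹
Pressure gradient: |∂P/∂n| = 1200 Pa / 635000 m = 1.89×10⁻³ Pa/m
Geostrophic balance (pressure-gradient force = Coriolis force):
V_g = (1/(fρ)) |∂P/∂n| = 1.89×10⁻³ / (1.12×10⁻⁴ × 0.694) = 24.4 m/s

24 m/s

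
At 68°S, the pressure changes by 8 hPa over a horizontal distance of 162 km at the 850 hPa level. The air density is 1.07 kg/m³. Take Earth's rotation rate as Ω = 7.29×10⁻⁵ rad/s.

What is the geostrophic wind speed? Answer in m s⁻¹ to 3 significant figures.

34.1 m s⁻¹

Coriolis parameter at 68°S:
f = 2Ω sin φ = 2 × 7.29×10⁻⁵ × sin 68° = 1.35×10⁻⁴ s⁻¹
Pressure gradient: |∂P/∂n| = 800 Pa / 162000 m = 4.94×10⁻³ Pa/m
Geostrophic balance (pressure-gradient force = Coriolis force):
V_g = (1/(fρ)) |∂P/∂n| = 4.94×10⁻³ / (1.35×10⁻⁴ × 1.07) = 34.1 m/s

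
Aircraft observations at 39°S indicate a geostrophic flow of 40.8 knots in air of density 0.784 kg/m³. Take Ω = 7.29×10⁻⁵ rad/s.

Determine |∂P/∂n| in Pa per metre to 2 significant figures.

1.5×10⁻³ Pa/m

Coriolis parameter at 39°S:
f = 2Ω sin φ = 2 × 7.29×10⁻⁵ × sin 39° = 9.18×10⁻⁵ s⁻¹
Wind speed in SI: 40.8 knots = 21.0 m/s
Geostrophic balance rearranged: |∂P/∂n| = f ρ V_g
|∂P/∂n| = 9.18×10⁻⁵ × 0.784 × 21.0 = 1.51×10⁻³ Pa/m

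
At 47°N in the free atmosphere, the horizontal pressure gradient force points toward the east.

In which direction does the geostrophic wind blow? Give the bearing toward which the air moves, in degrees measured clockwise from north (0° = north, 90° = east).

180°

The pressure-gradient force points toward the east (bearing 090°).
Geostrophic balance: in the Northern Hemisphere the Coriolis force deflects motion to the right, so the geostrophic wind blows 90° to the right of the pressure-gradient force (low pressure on the left).
Rotating 090° by 90° clockwise gives 180° — the wind blows toward the south.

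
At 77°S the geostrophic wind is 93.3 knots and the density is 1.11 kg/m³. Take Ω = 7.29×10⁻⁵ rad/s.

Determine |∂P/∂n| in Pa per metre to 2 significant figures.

Coriolis parameter at 77°S:
f = 2Ω sin φ = 2 × 7.29×10⁻⁵ × sin 77° = 1.42×10⁻⁴ s⁻¹
Wind speed in SI: 93.3 knots = 48.0 m/s
Geostrophic balance rearranged: |∂P/∂n| = f ρ V_g
|∂P/∂n| = 1.42×10⁻⁴ × 1.11 × 48.0 = 7.57×10⁻³ Pa/m

7.6×10⁻³ Pa/m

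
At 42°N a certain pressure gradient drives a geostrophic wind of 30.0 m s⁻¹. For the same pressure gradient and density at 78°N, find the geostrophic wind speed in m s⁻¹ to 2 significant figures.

With the same pressure gradient and density, V_g ∝ 1/f ∝ 1/sin φ.
V₂ = V₁ · sin φ₁ / sin φ₂ = 30.0 × sin 42° / sin 78°
V₂ = 30.0 × 0.6691/0.9781 = 21 m s⁻¹

21 m s⁻¹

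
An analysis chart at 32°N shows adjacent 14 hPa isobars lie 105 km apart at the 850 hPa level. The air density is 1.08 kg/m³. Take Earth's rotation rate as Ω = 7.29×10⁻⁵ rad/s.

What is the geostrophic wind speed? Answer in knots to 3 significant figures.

311 knots

Coriolis parameter at 32°N:
f = 2Ω sin φ = 2 × 7.29×10⁻⁵ × sin 32° = 7.73×10⁻⁵ s⁻¹
Pressure gradient: |∂P/∂n| = 1400 Pa / 105000 m = 1.33×10⁻² Pa/m
Geostrophic balance (pressure-gradient force = Coriolis force):
V_g = (1/(fρ)) |∂P/∂n| = 1.33×10⁻² / (7.73×10⁻⁵ × 1.08) = 160 m/s
Converting: 160 m/s × 1.944 = 311 knots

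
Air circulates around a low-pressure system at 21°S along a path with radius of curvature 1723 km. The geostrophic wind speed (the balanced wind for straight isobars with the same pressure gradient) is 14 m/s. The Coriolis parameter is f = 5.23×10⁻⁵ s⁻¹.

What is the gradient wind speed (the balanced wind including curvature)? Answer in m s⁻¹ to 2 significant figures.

Around a low, centrifugal force acts outward with Coriolis, so pressure-gradient force balances both:
(1/ρ)|∂P/∂n| = fV + V²/R  →  V² + fR·V − fR·V_g = 0
With fR = 5.23×10⁻⁵ × 1723×10³ m = 90.1 m/s:
V = [−fR + √((fR)² + 4 fR V_g)]/2 = [−90.1 + √(90.1² + 4×90.1×14)]/2 = 12.3 m/s
Subgeostrophic (V < V_g = 14 m/s), as expected around a low.

12 m s⁻¹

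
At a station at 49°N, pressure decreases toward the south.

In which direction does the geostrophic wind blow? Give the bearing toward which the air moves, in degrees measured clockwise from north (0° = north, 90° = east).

270°

The pressure-gradient force points toward the south (bearing 180°).
Geostrophic balance: in the Northern Hemisphere the Coriolis force deflects motion to the right, so the geostrophic wind blows 90° to the right of the pressure-gradient force (low pressure on the left).
Rotating 180° by 90° clockwise gives 270° — the wind blows toward the west.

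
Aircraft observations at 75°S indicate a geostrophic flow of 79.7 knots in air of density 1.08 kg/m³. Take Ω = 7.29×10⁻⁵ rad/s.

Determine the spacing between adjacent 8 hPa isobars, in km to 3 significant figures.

Coriolis parameter at 75°S:
f = 2Ω sin φ = 2 × 7.29×10⁻⁵ × sin 75° = 1.41×10⁻⁴ s⁻¹
Wind speed in SI: 79.7 knots = 41.0 m/s
Geostrophic balance rearranged: |∂P/∂n| = f ρ V_g
|∂P/∂n| = 1.41×10⁻⁴ × 1.08 × 41.0 = 6.24×10⁻³ Pa/m
Isobar spacing: Δn = ΔP/|∂P/∂n| = 800 Pa / 6.24×10⁻³ Pa/m = 128283 m ≈ 128 km

128 km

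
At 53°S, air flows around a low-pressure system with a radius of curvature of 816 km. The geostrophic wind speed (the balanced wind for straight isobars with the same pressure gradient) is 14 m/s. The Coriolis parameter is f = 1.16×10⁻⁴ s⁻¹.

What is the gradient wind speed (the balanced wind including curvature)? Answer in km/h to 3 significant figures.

Around a low, centrifugal force acts outward with Coriolis, so pressure-gradient force balances both:
(1/ρ)|∂P/∂n| = fV + V²/R  →  V² + fR·V − fR·V_g = 0
With fR = 1.16×10⁻⁴ × 816×10³ m = 94.7 m/s:
V = [−fR + √((fR)² + 4 fR V_g)]/2 = [−94.7 + √(94.7² + 4×94.7×14)]/2 = 12.4 m/s
Subgeostrophic (V < V_g = 14 m/s), as expected around a low.
Converting: 12.4 m/s × 3.6 = 44.6 km/h

44.6 km/h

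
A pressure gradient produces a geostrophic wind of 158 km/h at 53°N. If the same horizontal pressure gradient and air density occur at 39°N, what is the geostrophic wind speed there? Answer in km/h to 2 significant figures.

200 km/h

With the same pressure gradient and density, V_g ∝ 1/f ∝ 1/sin φ.
V₂ = V₁ · sin φ₁ / sin φ₂ = 158 × sin 53° / sin 39°
V₂ = 158 × 0.7986/0.6293 = 200 km/h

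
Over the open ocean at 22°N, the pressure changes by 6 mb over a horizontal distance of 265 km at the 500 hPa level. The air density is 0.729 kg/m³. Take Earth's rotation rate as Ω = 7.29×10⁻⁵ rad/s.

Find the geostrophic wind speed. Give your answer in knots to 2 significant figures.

110 knots

Coriolis parameter at 22°N:
f = 2Ω sin φ = 2 × 7.29×10⁻⁵ × sin 22° = 5.46×10⁻⁵ s⁻¹
Pressure gradient: |∂P/∂n| = 600 Pa / 265000 m = 2.26×10⁻³ Pa/m
Geostrophic balance (pressure-gradient force = Coriolis force):
V_g = (1/(fρ)) |∂P/∂n| = 2.26×10⁻³ / (5.46×10⁻⁵ × 0.729) = 56.9 m/s
Converting: 56.9 m/s × 1.944 = 110 knots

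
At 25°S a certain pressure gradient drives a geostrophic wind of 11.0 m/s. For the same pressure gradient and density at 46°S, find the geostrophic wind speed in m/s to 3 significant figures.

With the same pressure gradient and density, V_g ∝ 1/f ∝ 1/sin φ.
V₂ = V₁ · sin φ₁ / sin φ₂ = 11.0 × sin 25° / sin 46°
V₂ = 11.0 × 0.4226/0.7193 = 6.46 m/s

6.46 m/s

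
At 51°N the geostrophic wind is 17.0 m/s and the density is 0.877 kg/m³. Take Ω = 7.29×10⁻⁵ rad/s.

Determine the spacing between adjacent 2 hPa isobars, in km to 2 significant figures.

120 km

Coriolis parameter at 51°N:
f = 2Ω sin φ = 2 × 7.29×10⁻⁵ × sin 51° = 1.13×10⁻⁴ s⁻¹
Geostrophic balance rearranged: |∂P/∂n| = f ρ V_g
|∂P/∂n| = 1.13×10⁻⁴ × 0.877 × 17.0 = 1.69×10⁻³ Pa/m
Isobar spacing: Δn = ΔP/|∂P/∂n| = 200 Pa / 1.69×10⁻³ Pa/m = 118392 m ≈ 120 km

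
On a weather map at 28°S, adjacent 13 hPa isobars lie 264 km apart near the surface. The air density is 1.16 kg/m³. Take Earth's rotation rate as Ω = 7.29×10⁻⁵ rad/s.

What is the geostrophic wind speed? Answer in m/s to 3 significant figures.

62.0 m/s

Coriolis parameter at 28°S:
f = 2Ω sin φ = 2 × 7.29×10⁻⁵ × sin 28° = 6.84×10⁻⁵ s⁻¹
Pressure gradient: |∂P/∂n| = 1300 Pa / 264000 m = 4.92×10⁻³ Pa/m
Geostrophic balance (pressure-gradient force = Coriolis force):
V_g = (1/(fρ)) |∂P/∂n| = 4.92×10⁻³ / (6.84×10⁻⁵ × 1.16) = 62.0 m/s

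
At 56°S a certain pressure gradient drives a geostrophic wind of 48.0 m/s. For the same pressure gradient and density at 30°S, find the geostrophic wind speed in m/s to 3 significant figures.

79.6 m/s

With the same pressure gradient and density, V_g ∝ 1/f ∝ 1/sin φ.
V₂ = V₁ · sin φ₁ / sin φ₂ = 48.0 × sin 56° / sin 30°
V₂ = 48.0 × 0.8290/0.5000 = 79.6 m/s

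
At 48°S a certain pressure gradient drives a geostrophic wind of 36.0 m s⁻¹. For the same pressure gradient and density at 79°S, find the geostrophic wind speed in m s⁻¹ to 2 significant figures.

27 m s⁻¹

With the same pressure gradient and density, V_g ∝ 1/f ∝ 1/sin φ.
V₂ = V₁ · sin φ₁ / sin φ₂ = 36.0 × sin 48° / sin 79°
V₂ = 36.0 × 0.7431/0.9816 = 27 m s⁻¹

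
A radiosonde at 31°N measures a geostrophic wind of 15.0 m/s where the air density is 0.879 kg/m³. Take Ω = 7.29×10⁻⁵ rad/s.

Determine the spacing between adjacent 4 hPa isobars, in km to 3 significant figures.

Coriolis parameter at 31°N:
f = 2Ω sin φ = 2 × 7.29×10⁻⁵ × sin 31° = 7.51×10⁻⁵ s⁻¹
Geostrophic balance rearranged: |∂P/∂n| = f ρ V_g
|∂P/∂n| = 7.51×10⁻⁵ × 0.879 × 15.0 = 9.90×10⁻⁴ Pa/m
Isobar spacing: Δn = ΔP/|∂P/∂n| = 400 Pa / 9.90×10⁻⁴ Pa/m = 404002 m ≈ 404 km

404 km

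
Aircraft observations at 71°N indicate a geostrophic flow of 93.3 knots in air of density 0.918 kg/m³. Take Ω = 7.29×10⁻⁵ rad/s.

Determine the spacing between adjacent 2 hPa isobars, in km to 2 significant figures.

Coriolis parameter at 71°N:
f = 2Ω sin φ = 2 × 7.29×10⁻⁵ × sin 71° = 1.38×10⁻⁴ s⁻¹
Wind speed in SI: 93.3 knots = 48.0 m/s
Geostrophic balance rearranged: |∂P/∂n| = f ρ V_g
|∂P/∂n| = 1.38×10⁻⁴ × 0.918 × 48.0 = 6.07×10⁻³ Pa/m
Isobar spacing: Δn = ΔP/|∂P/∂n| = 200 Pa / 6.07×10⁻³ Pa/m = 32926 m ≈ 33 km

33 km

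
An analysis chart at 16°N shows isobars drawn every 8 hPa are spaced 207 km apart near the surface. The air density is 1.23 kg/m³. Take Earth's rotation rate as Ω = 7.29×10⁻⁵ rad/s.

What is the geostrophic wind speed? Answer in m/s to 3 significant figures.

78.2 m/s

Coriolis parameter at 16°N:
f = 2Ω sin φ = 2 × 7.29×10⁻⁵ × sin 16° = 4.02×10⁻⁵ s⁻¹
Pressure gradient: |∂P/∂n| = 800 Pa / 207000 m = 3.86×10⁻³ Pa/m
Geostrophic balance (pressure-gradient force = Coriolis force):
V_g = (1/(fρ)) |∂P/∂n| = 3.86×10⁻³ / (4.02×10⁻⁵ × 1.23) = 78.2 m/s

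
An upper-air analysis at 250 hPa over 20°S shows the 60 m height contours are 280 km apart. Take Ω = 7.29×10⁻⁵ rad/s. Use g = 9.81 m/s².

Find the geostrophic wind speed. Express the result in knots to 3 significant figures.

Coriolis parameter at 20°S:
f = 2Ω sin φ = 2 × 7.29×10⁻⁵ × sin 20° = 4.99×10⁻⁵ s⁻¹
Height gradient: |∂Z/∂n| = 60 m / 280000 m = 2.14×10⁻⁴
On a pressure surface, geostrophic balance gives V_g = (g/f)|∂Z/∂n|:
V_g = 9.81 × 2.14×10⁻⁴ / 4.99×10⁻⁵ = 42.2 m/s
Converting: 42.2 m/s × 1.944 = 81.9 knots

81.9 knots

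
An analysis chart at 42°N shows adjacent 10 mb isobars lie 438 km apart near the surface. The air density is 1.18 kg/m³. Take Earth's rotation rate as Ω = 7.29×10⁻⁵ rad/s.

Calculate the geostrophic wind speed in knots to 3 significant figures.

38.6 knots

Coriolis parameter at 42°N:
f = 2Ω sin φ = 2 × 7.29×10⁻⁵ × sin 42° = 9.76×10⁻⁵ s⁻¹
Pressure gradient: |∂P/∂n| = 1000 Pa / 438000 m = 2.28×10⁻³ Pa/m
Geostrophic balance (pressure-gradient force = Coriolis force):
V_g = (1/(fρ)) |∂P/∂n| = 2.28×10⁻³ / (9.76×10⁻⁵ × 1.18) = 19.8 m/s
Converting: 19.8 m/s × 1.944 = 38.6 knots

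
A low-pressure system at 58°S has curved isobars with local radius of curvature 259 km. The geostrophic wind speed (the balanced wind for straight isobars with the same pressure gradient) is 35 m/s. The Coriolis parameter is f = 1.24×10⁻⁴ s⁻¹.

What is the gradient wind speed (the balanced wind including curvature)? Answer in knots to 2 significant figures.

Around a low, centrifugal force acts outward with Coriolis, so pressure-gradient force balances both:
(1/ρ)|∂P/∂n| = fV + V²/R  →  V² + fR·V − fR·V_g = 0
With fR = 1.24×10⁻⁴ × 259×10³ m = 32.1 m/s:
V = [−fR + √((fR)² + 4 fR V_g)]/2 = [−32.1 + √(32.1² + 4×32.1×35)]/2 = 21.1 m/s
Subgeostrophic (V < V_g = 35 m/s), as expected around a low.
Converting: 21.1 m/s × 1.944 = 41 knots

41 knots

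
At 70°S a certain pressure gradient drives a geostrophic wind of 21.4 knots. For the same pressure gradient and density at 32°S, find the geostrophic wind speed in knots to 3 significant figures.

37.9 knots

With the same pressure gradient and density, V_g ∝ 1/f ∝ 1/sin φ.
V₂ = V₁ · sin φ₁ / sin φ₂ = 21.4 × sin 70° / sin 32°
V₂ = 21.4 × 0.9397/0.5299 = 37.9 knots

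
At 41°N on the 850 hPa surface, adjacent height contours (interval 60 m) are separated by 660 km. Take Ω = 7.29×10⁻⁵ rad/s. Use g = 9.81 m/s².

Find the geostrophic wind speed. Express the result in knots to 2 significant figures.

Coriolis parameter at 41°N:
f = 2Ω sin φ = 2 × 7.29×10⁻⁵ × sin 41° = 9.57×10⁻⁵ s⁻¹
Height gradient: |∂Z/∂n| = 60 m / 660000 m = 9.09×10⁻⁵
On a pressure surface, geostrophic balance gives V_g = (g/f)|∂Z/∂n|:
V_g = 9.81 × 9.09×10⁻⁵ / 9.57×10⁻⁵ = 9.32 m/s
Converting: 9.32 m/s × 1.944 = 18 knots

18 knots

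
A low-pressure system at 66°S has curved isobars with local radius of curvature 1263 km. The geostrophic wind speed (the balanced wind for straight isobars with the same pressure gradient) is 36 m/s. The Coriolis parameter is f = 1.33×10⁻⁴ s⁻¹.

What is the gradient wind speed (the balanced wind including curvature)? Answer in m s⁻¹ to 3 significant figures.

30.5 m s⁻¹

Around a low, centrifugal force acts outward with Coriolis, so pressure-gradient force balances both:
(1/ρ)|∂P/∂n| = fV + V²/R  →  V² + fR·V − fR·V_g = 0
With fR = 1.33×10⁻⁴ × 1263×10³ m = 168 m/s:
V = [−fR + √((fR)² + 4 fR V_g)]/2 = [−168 + √(168² + 4×168×36)]/2 = 30.5 m/s
Subgeostrophic (V < V_g = 36 m/s), as expected around a low.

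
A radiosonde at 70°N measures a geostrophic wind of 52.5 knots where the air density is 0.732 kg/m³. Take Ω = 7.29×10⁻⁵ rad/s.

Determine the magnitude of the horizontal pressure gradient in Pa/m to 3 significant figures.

Coriolis parameter at 70°N:
f = 2Ω sin φ = 2 × 7.29×10⁻⁵ × sin 70° = 1.37×10⁻⁴ s⁻¹
Wind speed in SI: 52.5 knots = 27.0 m/s
Geostrophic balance rearranged: |∂P/∂n| = f ρ V_g
|∂P/∂n| = 1.37×10⁻⁴ × 0.732 × 27.0 = 2.71×10⁻³ Pa/m

2.71×10⁻³ Pa/m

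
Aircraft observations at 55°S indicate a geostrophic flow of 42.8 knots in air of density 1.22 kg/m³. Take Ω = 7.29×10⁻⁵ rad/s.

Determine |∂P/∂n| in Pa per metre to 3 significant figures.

Coriolis parameter at 55°S:
f = 2Ω sin φ = 2 × 7.29×10⁻⁵ × sin 55° = 1.19×10⁻⁴ s⁻¹
Wind speed in SI: 42.8 knots = 22.0 m/s
Geostrophic balance rearranged: |∂P/∂n| = f ρ V_g
|∂P/∂n| = 1.19×10⁻⁴ × 1.22 × 22.0 = 3.21×10⁻³ Pa/m

3.21×10⁻³ Pa/m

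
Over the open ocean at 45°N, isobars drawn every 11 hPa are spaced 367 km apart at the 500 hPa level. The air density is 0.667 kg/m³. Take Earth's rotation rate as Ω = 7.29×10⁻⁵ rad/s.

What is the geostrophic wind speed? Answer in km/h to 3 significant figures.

Coriolis parameter at 45°N:
f = 2Ω sin φ = 2 × 7.29×10⁻⁵ × sin 45° = 1.03×10⁻⁴ s⁻¹
Pressure gradient: |∂P/∂n| = 1100 Pa / 367000 m = 3.00×10⁻³ Pa/m
Geostrophic balance (pressure-gradient force = Coriolis force):
V_g = (1/(fρ)) |∂P/∂n| = 3.00×10⁻³ / (1.03×10⁻⁴ × 0.667) = 43.6 m/s
Converting: 43.6 m/s × 3.6 = 157 km/h

157 km/h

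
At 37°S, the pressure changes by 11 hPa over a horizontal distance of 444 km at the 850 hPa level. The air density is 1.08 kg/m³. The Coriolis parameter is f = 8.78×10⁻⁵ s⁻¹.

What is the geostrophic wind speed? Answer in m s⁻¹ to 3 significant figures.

Pressure gradient: |∂P/∂n| = 1100 Pa / 444000 m = 2.48×10⁻³ Pa/m
Geostrophic balance (pressure-gradient force = Coriolis force):
V_g = (1/(fρ)) |∂P/∂n| = 2.48×10⁻³ / (8.78×10⁻⁵ × 1.08) = 26.1 m/s

26.1 m s⁻¹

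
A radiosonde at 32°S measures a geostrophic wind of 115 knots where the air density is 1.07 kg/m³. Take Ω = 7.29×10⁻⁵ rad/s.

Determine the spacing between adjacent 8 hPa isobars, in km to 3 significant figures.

164 km

Coriolis parameter at 32°S:
f = 2Ω sin φ = 2 × 7.29×10⁻⁵ × sin 32° = 7.73×10⁻⁵ s⁻¹
Wind speed in SI: 115 knots = 59.2 m/s
Geostrophic balance rearranged: |∂P/∂n| = f ρ V_g
|∂P/∂n| = 7.73×10⁻⁵ × 1.07 × 59.2 = 4.89×10⁻³ Pa/m
Isobar spacing: Δn = ΔP/|∂P/∂n| = 800 Pa / 4.89×10⁻³ Pa/m = 163570 m ≈ 164 km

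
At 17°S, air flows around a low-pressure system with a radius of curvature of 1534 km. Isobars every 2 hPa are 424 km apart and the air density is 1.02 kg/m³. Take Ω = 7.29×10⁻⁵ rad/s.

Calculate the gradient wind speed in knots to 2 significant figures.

Coriolis parameter at 17°S:
f = 2Ω sin φ = 2 × 7.29×10⁻⁵ × sin 17° = 4.26×10⁻⁵ s⁻¹
Pressure gradient: |∂P/∂n| = 200 Pa / 424000 m = 4.72×10⁻⁴ Pa/m
Geostrophic speed: V_g = |∂P/∂n|/(fρ) = 4.72×10⁻⁴/(4.26×10⁻⁵ × 1.02) = 10.8 m/s
Around a low, centrifugal force acts outward with Coriolis, so pressure-gradient force balances both:
(1/ρ)|∂P/∂n| = fV + V²/R  →  V² + fR·V − fR·V_g = 0
With fR = 4.26×10⁻⁵ × 1534×10³ m = 65.4 m/s:
V = [−fR + √((fR)² + 4 fR V_g)]/2 = [−65.4 + √(65.4² + 4×65.4×10.8)]/2 = 9.48 m/s
Subgeostrophic (V < V_g = 10.8 m/s), as expected around a low.
Converting: 9.48 m/s × 1.944 = 18 knots

18 knots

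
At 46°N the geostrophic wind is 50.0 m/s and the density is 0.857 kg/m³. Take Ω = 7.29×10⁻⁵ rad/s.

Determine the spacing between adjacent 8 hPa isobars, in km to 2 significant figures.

Coriolis parameter at 46°N:
f = 2Ω sin φ = 2 × 7.29×10⁻⁵ × sin 46° = 1.05×10⁻⁴ s⁻¹
Geostrophic balance rearranged: |∂P/∂n| = f ρ V_g
|∂P/∂n| = 1.05×10⁻⁴ × 0.857 × 50.0 = 4.49×10⁻³ Pa/m
Isobar spacing: Δn = ΔP/|∂P/∂n| = 800 Pa / 4.49×10⁻³ Pa/m = 178011 m ≈ 180 km

180 km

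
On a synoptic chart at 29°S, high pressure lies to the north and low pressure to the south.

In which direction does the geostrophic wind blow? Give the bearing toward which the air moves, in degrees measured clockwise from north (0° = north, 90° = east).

The pressure-gradient force points toward the south (bearing 180°).
Geostrophic balance: in the Southern Hemisphere the Coriolis force deflects motion to the left, so the geostrophic wind blows 90° to the left of the pressure-gradient force (low pressure on the right).
Rotating 180° by 90° counterclockwise gives 090° — the wind blows toward the east.

090°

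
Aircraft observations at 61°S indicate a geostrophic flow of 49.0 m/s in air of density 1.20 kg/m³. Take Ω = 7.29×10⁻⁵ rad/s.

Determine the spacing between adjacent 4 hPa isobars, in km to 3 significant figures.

53.3 km

Coriolis parameter at 61°S:
f = 2Ω sin φ = 2 × 7.29×10⁻⁵ × sin 61° = 1.28×10⁻⁴ s⁻¹
Geostrophic balance rearranged: |∂P/∂n| = f ρ V_g
|∂P/∂n| = 1.28×10⁻⁴ × 1.20 × 49.0 = 7.50×10⁻³ Pa/m
Isobar spacing: Δn = ΔP/|∂P/∂n| = 400 Pa / 7.50×10⁻³ Pa/m = 53346 m ≈ 53.3 km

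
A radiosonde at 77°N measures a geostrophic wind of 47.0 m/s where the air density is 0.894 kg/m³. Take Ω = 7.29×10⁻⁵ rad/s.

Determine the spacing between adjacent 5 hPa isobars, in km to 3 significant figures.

Coriolis parameter at 77°N:
f = 2Ω sin φ = 2 × 7.29×10⁻⁵ × sin 77° = 1.42×10⁻⁴ s⁻¹
Geostrophic balance rearranged: |∂P/∂n| = f ρ V_g
|∂P/∂n| = 1.42×10⁻⁴ × 0.894 × 47.0 = 5.97×10⁻³ Pa/m
Isobar spacing: Δn = ΔP/|∂P/∂n| = 500 Pa / 5.97×10⁻³ Pa/m = 83763 m ≈ 83.8 km

83.8 km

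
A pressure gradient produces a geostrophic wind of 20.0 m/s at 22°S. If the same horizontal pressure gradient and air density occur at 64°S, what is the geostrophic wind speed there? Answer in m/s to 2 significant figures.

8.3 m/s

With the same pressure gradient and density, V_g ∝ 1/f ∝ 1/sin φ.
V₂ = V₁ · sin φ₁ / sin φ₂ = 20.0 × sin 22° / sin 64°
V₂ = 20.0 × 0.3746/0.8988 = 8.3 m/s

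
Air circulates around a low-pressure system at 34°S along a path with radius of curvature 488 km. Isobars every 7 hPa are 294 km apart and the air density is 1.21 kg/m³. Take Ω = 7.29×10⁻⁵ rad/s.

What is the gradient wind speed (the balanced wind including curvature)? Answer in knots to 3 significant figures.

Coriolis parameter at 34°S:
f = 2Ω sin φ = 2 × 7.29×10⁻⁵ × sin 34° = 8.15×10⁻⁵ s⁻¹
Pressure gradient: |∂P/∂n| = 700 Pa / 294000 m = 2.38×10⁻³ Pa/m
Geostrophic speed: V_g = |∂P/∂n|/(fρ) = 2.38×10⁻³/(8.15×10⁻⁵ × 1.21) = 24.1 m/s
Around a low, centrifugal force acts outward with Coriolis, so pressure-gradient force balances both:
(1/ρ)|∂P/∂n| = fV + V²/R  →  V² + fR·V − fR·V_g = 0
With fR = 8.15×10⁻⁵ × 488×10³ m = 39.8 m/s:
V = [−fR + √((fR)² + 4 fR V_g)]/2 = [−39.8 + √(39.8² + 4×39.8×24.1)]/2 = 16.9 m/s
Subgeostrophic (V < V_g = 24.1 m/s), as expected around a low.
Converting: 16.9 m/s × 1.944 = 32.9 knots

32.9 knots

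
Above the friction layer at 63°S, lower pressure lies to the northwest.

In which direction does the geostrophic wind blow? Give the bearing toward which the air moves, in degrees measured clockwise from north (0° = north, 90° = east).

225°

The pressure-gradient force points toward the northwest (bearing 315°).
Geostrophic balance: in the Southern Hemisphere the Coriolis force deflects motion to the left, so the geostrophic wind blows 90° to the left of the pressure-gradient force (low pressure on the right).
Rotating 315° by 90° counterclockwise gives 225° — the wind blows toward the southwest.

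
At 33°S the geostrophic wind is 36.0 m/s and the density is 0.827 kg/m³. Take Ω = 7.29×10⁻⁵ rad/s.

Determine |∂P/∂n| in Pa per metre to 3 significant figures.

2.36×10⁻³ Pa/m

Coriolis parameter at 33°S:
f = 2Ω sin φ = 2 × 7.29×10⁻⁵ × sin 33° = 7.94×10⁻⁵ s⁻¹
Geostrophic balance rearranged: |∂P/∂n| = f ρ V_g
|∂P/∂n| = 7.94×10⁻⁵ × 0.827 × 36.0 = 2.36×10⁻³ Pa/m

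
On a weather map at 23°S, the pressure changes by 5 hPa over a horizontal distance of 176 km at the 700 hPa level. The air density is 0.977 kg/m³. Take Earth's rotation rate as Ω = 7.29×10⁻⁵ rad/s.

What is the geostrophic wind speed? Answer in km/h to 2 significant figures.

Coriolis parameter at 23°S:
f = 2Ω sin φ = 2 × 7.29×10⁻⁵ × sin 23° = 5.70×10⁻⁵ s⁻¹
Pressure gradient: |∂P/∂n| = 500 Pa / 176000 m = 2.84×10⁻³ Pa/m
Geostrophic balance (pressure-gradient force = Coriolis force):
V_g = (1/(fρ)) |∂P/∂n| = 2.84×10⁻³ / (5.70×10⁻⁵ × 0.977) = 51.0 m/s
Converting: 51.0 m/s × 3.6 = 180 km/h

180 km/h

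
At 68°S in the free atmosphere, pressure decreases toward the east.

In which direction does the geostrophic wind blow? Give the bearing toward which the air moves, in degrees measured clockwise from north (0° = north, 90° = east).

The pressure-gradient force points toward the east (bearing 090°).
Geostrophic balance: in the Southern Hemisphere the Coriolis force deflects motion to the left, so the geostrophic wind blows 90° to the left of the pressure-gradient force (low pressure on the right).
Rotating 090° by 90° counterclockwise gives 000° — the wind blows toward the north.

000°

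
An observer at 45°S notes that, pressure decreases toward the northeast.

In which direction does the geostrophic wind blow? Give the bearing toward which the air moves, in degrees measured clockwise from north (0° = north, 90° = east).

315°

The pressure-gradient force points toward the northeast (bearing 045°).
Geostrophic balance: in the Southern Hemisphere the Coriolis force deflects motion to the left, so the geostrophic wind blows 90° to the left of the pressure-gradient force (low pressure on the right).
Rotating 045° by 90° counterclockwise gives 315° — the wind blows toward the northwest.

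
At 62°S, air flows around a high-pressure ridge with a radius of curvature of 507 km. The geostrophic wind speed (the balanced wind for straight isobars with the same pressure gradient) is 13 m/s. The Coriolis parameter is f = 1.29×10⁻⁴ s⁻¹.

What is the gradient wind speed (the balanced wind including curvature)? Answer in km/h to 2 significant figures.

64 km/h

Around a high, pressure-gradient force acts outward with centrifugal, so Coriolis balances both:
fV = (1/ρ)|∂P/∂n| + V²/R  →  V² − fR·V + fR·V_g = 0
With fR = 1.29×10⁻⁴ × 507×10³ m = 65.4 m/s:
V = [fR − √((fR)² − 4 fR V_g)]/2 = [65.4 − √(65.4² − 4×65.4×13)]/2 = 17.9 m/s
Supergeostrophic (V > V_g = 13 m/s), as expected around a high.
Converting: 17.9 m/s × 3.6 = 64 km/h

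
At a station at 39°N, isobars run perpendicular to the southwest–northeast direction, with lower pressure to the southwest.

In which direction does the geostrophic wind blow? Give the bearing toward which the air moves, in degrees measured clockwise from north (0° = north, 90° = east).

315°

The pressure-gradient force points toward the southwest (bearing 225°).
Geostrophic balance: in the Northern Hemisphere the Coriolis force deflects motion to the right, so the geostrophic wind blows 90° to the right of the pressure-gradient force (low pressure on the left).
Rotating 225° by 90° clockwise gives 315° — the wind blows toward the northwest.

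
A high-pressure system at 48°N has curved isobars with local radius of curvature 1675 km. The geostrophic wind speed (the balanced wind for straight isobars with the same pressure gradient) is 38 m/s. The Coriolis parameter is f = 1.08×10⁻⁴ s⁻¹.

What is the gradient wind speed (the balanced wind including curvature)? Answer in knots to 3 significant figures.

Around a high, pressure-gradient force acts outward with centrifugal, so Coriolis balances both:
fV = (1/ρ)|∂P/∂n| + V²/R  →  V² − fR·V + fR·V_g = 0
With fR = 1.08×10⁻⁴ × 1675×10³ m = 181 m/s:
V = [fR − √((fR)² − 4 fR V_g)]/2 = [181 − √(181² − 4×181×38)]/2 = 54.3 m/s
Supergeostrophic (V > V_g = 38 m/s), as expected around a high.
Converting: 54.3 m/s × 1.944 = 106 knots

106 knots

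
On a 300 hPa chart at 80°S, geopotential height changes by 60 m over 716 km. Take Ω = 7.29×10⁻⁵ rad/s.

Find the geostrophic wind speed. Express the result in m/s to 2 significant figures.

Coriolis parameter at 80°S:
f = 2Ω sin φ = 2 × 7.29×10⁻⁵ × sin 80° = 1.44×10⁻⁴ s⁻¹
Height gradient: |∂Z/∂n| = 60 m / 716000 m = 8.38×10⁻⁵
On a pressure surface, geostrophic balance gives V_g = (g/f)|∂Z/∂n|:
V_g = 9.81 × 8.38×10⁻⁵ / 1.44×10⁻⁴ = 5.73 m/s

5.7 m/s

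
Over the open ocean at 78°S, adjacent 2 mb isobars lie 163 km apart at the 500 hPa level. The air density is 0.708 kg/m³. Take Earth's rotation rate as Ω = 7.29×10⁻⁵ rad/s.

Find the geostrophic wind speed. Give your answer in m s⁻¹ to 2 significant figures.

12 m s⁻¹

Coriolis parameter at 78°S:
f = 2Ω sin φ = 2 × 7.29×10⁻⁵ × sin 78° = 1.43×10⁻⁴ s⁻¹
Pressure gradient: |∂P/∂n| = 200 Pa / 163000 m = 1.23×10⁻³ Pa/m
Geostrophic balance (pressure-gradient force = Coriolis force):
V_g = (1/(fρ)) |∂P/∂n| = 1.23×10⁻³ / (1.43×10⁻⁴ × 0.708) = 12.2 m/s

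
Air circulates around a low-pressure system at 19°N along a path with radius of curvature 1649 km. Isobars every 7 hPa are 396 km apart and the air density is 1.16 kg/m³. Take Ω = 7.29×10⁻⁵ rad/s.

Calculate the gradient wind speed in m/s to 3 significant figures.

24.5 m/s

Coriolis parameter at 19°N:
f = 2Ω sin φ = 2 × 7.29×10⁻⁵ × sin 19° = 4.75×10⁻⁵ s⁻¹
Pressure gradient: |∂P/∂n| = 700 Pa / 396000 m = 1.77×10⁻³ Pa/m
Geostrophic speed: V_g = |∂P/∂n|/(fρ) = 1.77×10⁻³/(4.75×10⁻⁵ × 1.16) = 32.1 m/s
Around a low, centrifugal force acts outward with Coriolis, so pressure-gradient force balances both:
(1/ρ)|∂P/∂n| = fV + V²/R  →  V² + fR·V − fR·V_g = 0
With fR = 4.75×10⁻⁵ × 1649×10³ m = 78.3 m/s:
V = [−fR + √((fR)² + 4 fR V_g)]/2 = [−78.3 + √(78.3² + 4×78.3×32.1)]/2 = 24.5 m/s
Subgeostrophic (V < V_g = 32.1 m/s), as expected around a low.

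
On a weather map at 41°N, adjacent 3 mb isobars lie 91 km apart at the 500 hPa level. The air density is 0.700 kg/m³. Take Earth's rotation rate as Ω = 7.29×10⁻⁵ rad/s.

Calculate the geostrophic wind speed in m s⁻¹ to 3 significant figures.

49.2 m s⁻¹

Coriolis parameter at 41°N:
f = 2Ω sin φ = 2 × 7.29×10⁻⁵ × sin 41° = 9.57×10⁻⁵ s⁻¹
Pressure gradient: |∂P/∂n| = 300 Pa / 91000 m = 3.30×10⁻³ Pa/m
Geostrophic balance (pressure-gradient force = Coriolis force):
V_g = (1/(fρ)) |∂P/∂n| = 3.30×10⁻³ / (9.57×10⁻⁵ × 0.700) = 49.2 m/s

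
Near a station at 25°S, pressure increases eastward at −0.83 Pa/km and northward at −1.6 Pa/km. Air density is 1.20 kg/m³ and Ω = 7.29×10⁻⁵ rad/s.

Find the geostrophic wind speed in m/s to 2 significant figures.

24 m/s

Coriolis parameter at 25°S:
f = 2Ω sin φ = 2 × 7.29×10⁻⁵ × sin 25° = 6.16×10⁻⁵ s⁻¹
In the Southern Hemisphere f is negative: f = −6.16×10⁻⁵ s⁻¹.
Component geostrophic relations (x east, y north):
u_g = −(1/(fρ)) ∂P/∂y,  v_g = (1/(fρ)) ∂P/∂x
u_g = −(−1.6×10⁻³)/(−6.16×10⁻⁵ × 1.20) = −21.6 m/s;  v_g = (−0.83×10⁻³)/(−6.16×10⁻⁵ × 1.20) = 11.2 m/s
|V_g| = √(u_g² + v_g²) = 24.4 m/s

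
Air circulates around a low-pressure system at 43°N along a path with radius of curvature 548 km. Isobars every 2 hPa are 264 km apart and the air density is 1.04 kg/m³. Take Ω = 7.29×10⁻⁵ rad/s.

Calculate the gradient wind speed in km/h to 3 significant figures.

23.5 km/h

Coriolis parameter at 43°N:
f = 2Ω sin φ = 2 × 7.29×10⁻⁵ × sin 43° = 9.94×10⁻⁵ s⁻¹
Pressure gradient: |∂P/∂n| = 200 Pa / 264000 m = 7.58×10⁻⁴ Pa/m
Geostrophic speed: V_g = |∂P/∂n|/(fρ) = 7.58×10⁻⁴/(9.94×10⁻⁵ × 1.04) = 7.33 m/s
Around a low, centrifugal force acts outward with Coriolis, so pressure-gradient force balances both:
(1/ρ)|∂P/∂n| = fV + V²/R  →  V² + fR·V − fR·V_g = 0
With fR = 9.94×10⁻⁵ × 548×10³ m = 54.5 m/s:
V = [−fR + √((fR)² + 4 fR V_g)]/2 = [−54.5 + √(54.5² + 4×54.5×7.33)]/2 = 6.54 m/s
Subgeostrophic (V < V_g = 7.33 m/s), as expected around a low.
Converting: 6.54 m/s × 3.6 = 23.5 km/h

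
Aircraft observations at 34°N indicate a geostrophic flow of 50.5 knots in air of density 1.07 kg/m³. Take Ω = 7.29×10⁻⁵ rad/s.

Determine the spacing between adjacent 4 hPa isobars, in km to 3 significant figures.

Coriolis parameter at 34°N:
f = 2Ω sin φ = 2 × 7.29×10⁻⁵ × sin 34° = 8.15×10⁻⁵ s⁻¹
Wind speed in SI: 50.5 knots = 26.0 m/s
Geostrophic balance rearranged: |∂P/∂n| = f ρ V_g
|∂P/∂n| = 8.15×10⁻⁵ × 1.07 × 26.0 = 2.27×10⁻³ Pa/m
Isobar spacing: Δn = ΔP/|∂P/∂n| = 400 Pa / 2.27×10⁻³ Pa/m = 176493 m ≈ 176 km

176 km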